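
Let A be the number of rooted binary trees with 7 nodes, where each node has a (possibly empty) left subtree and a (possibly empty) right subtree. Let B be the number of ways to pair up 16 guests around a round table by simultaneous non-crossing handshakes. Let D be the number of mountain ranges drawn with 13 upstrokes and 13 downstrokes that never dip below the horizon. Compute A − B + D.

741899

Rooted binary trees with 7 nodes (each child slot possibly empty) number C_7. So A = C_7 = 429.
Non-crossing handshake pairings of 2n people are counted by C_n; 16 people gives n = 8. So B = C_8 = 1430.
Dyck paths of semilength n (length 2n) are counted by C_n; here n = 13. So D = C_13 = 742900.
A − B + D = 429 − 1430 + 742900 = 741899.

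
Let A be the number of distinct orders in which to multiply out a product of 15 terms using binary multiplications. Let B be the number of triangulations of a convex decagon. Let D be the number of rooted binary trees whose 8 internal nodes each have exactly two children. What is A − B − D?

2671580

Parenthesizations of m factors correspond to full binary trees with m leaves, counted by C_{m−1}; m = 15 gives C_14. So A = C_14 = 2674440.
A convex 10-gon is triangulated into 8 triangles, and the number of such triangulations is the Catalan number C_{10−2} = C_8. So B = C_8 = 1430.
The number of full binary trees on 8 internal nodes is the Catalan number C_8. So D = C_8 = 1430.
A − B − D = 2674440 − 1430 − 1430 = 2671580.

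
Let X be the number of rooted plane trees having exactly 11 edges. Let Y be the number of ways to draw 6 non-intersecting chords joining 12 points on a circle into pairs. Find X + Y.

58918

A rooted plane tree with 11 edges has 12 nodes, and the count is C_11. So X = C_11 = 58786.
Pairing 12 circle points by 6 non-crossing chords gives C_6 matchings. So Y = C_6 = 132.
X + Y = 58786 + 132 = 58918.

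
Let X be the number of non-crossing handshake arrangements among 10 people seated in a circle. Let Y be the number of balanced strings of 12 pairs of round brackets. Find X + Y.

With 10 = 2·5 people, non-crossing handshake pairings are non-crossing perfect matchings on a circle, counted by C_5. So X = C_5 = 42.
With 12 pairs the number of balanced bracket strings is the Catalan number C_12. So Y = C_12 = 208012.
X + Y = 42 + 208012 = 208054.

208054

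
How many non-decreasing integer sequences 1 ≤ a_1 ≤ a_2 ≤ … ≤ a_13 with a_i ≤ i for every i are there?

Such sub-staircase sequences of length n are counted by C_n; here n = 13.
C_13 = C(26,13)/14 = 10400600/14 = 742900.

742900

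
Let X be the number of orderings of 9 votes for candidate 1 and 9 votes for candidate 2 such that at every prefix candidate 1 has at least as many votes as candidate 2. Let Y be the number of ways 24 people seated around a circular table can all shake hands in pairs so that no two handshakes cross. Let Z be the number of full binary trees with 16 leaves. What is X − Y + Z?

Ballot sequences with n votes each where one side never trails are Dyck words, counted by C_n; here n = 9. So X = C_9 = 4862.
With 24 = 2·12 people, non-crossing handshake pairings are non-crossing perfect matchings on a circle, counted by C_12. So Y = C_12 = 208012.
Full binary trees with 16 leaves have 16−1 = 15 internal nodes, so there are C_15 of them. So Z = C_15 = 9694845.
X − Y + Z = 4862 − 208012 + 9694845 = 9491695.

9491695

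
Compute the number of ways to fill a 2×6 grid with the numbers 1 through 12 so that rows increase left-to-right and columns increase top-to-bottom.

132

Standard Young tableaux of shape 2×n are counted by C_n; here n = 6.
C_6 = C(12,6)/7 = 924/7 = 132.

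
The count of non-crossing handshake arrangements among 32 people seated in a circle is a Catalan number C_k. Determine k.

16

Non-crossing handshake pairings of 2n people are counted by C_n; 32 people gives n = 16.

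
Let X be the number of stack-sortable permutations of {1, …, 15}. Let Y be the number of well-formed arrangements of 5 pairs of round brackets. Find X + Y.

9694887

By Knuth's characterisation, the stack-sortable permutations of length 15 are the 231-avoiders, numbering C_15. So X = C_15 = 9694845.
With 5 pairs the number of balanced bracket strings is the Catalan number C_5. So Y = C_5 = 42.
X + Y = 9694845 + 42 = 9694887.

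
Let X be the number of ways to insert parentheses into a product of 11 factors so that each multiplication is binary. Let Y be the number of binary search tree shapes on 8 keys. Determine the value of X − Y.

15366

Bracketing 11 factors into binary products is counted by C_{11−1} = C_10. So X = C_10 = 16796.
Rooted binary trees with 8 nodes (each child slot possibly empty) number C_8. So Y = C_8 = 1430.
X − Y = 16796 − 1430 = 15366.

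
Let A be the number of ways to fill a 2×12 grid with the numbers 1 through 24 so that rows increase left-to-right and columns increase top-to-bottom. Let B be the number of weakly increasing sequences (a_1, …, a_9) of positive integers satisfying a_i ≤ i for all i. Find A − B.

203150

Standard Young tableaux of shape 2×n are counted by C_n; here n = 12. So A = C_12 = 208012.
Such sub-staircase sequences of length n are counted by C_n; here n = 9. So B = C_9 = 4862.
A − B = 208012 − 4862 = 203150.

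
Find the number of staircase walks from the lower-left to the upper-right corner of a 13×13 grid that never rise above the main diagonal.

Monotone paths in an n×n grid that stay weakly below the diagonal are counted by C_n; here n = 13.
C_13 = C(26,13)/14 = 10400600/14 = 742900.

742900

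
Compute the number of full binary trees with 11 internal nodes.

58786

Full binary trees with n internal nodes are counted by C_n; here n = 11.
C_11 = C(22,11)/12 = 705432/12 = 58786.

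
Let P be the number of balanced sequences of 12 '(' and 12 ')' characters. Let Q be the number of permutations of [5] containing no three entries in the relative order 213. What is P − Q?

With 12 pairs the number of balanced bracket strings is the Catalan number C_12. So P = C_12 = 208012.
Permutations of [n] avoiding any single length-3 pattern are counted by C_n; here n = 5. So Q = C_5 = 42.
P − Q = 208012 − 42 = 207970.

207970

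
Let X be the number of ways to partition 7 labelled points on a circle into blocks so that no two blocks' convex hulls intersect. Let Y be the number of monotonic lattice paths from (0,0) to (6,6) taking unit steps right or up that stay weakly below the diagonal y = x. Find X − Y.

The non-crossing partitions of [7] form a lattice of size C_7. So X = C_7 = 429.
Sub-diagonal monotone paths from (0,0) to (6,6) biject with Dyck paths of semilength 6, giving C_6. So Y = C_6 = 132.
X − Y = 429 − 132 = 297.

297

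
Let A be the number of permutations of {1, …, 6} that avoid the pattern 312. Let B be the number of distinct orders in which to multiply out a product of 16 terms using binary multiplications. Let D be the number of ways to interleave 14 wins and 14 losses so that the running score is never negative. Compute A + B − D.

Permutations of [n] avoiding any single length-3 pattern are counted by C_n; here n = 6. So A = C_6 = 132.
Parenthesizations of m factors correspond to full binary trees with m leaves, counted by C_{m−1}; m = 16 gives C_15. So B = C_15 = 9694845.
Ballot sequences with n votes each where one side never trails are Dyck words, counted by C_n; here n = 14. So D = C_14 = 2674440.
A + B − D = 132 + 9694845 − 2674440 = 7020537.

7020537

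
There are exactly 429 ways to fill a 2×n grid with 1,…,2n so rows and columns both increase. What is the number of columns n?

7

Standard Young tableaux of shape 2×n are counted by C_n; 429 = C_7.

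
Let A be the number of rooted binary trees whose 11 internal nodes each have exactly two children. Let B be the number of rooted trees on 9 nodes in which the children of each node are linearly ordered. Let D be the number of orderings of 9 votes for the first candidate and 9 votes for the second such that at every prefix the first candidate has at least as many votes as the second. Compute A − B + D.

62218

Full binary trees with n internal nodes are counted by C_n; here n = 11. So A = C_11 = 58786.
Rooted ordered (plane) trees on m nodes have m−1 edges and are counted by C_{m−1}; m = 9 gives C_8. So B = C_8 = 1430.
Reading a vote for the leader as '(' and for the other as ')' turns such a sequence into a balanced string of 9 pairs, so the count is C_9. So D = C_9 = 4862.
A − B + D = 58786 − 1430 + 4862 = 62218.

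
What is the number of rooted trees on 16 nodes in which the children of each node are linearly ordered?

A rooted plane tree on 16 nodes has 15 edges, and such trees are counted by C_15.
C_15 = C(30,15)/16 = 155117520/16 = 9694845.

9694845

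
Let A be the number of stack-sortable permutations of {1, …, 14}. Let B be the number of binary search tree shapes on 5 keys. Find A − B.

Stack-sortable permutations are exactly the 231-avoiding ones, counted by C_n; here n = 14. So A = C_14 = 2674440.
Binary trees (left/right distinguished) on n nodes are counted by C_n; here n = 5. So B = C_5 = 42.
A − B = 2674440 − 42 = 2674398.

2674398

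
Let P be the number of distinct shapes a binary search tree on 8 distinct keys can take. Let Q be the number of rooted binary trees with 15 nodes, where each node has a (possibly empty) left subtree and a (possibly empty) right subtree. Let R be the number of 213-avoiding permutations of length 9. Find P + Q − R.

There are C_n binary search tree shapes on n keys; with n = 8 that is C_8. So P = C_8 = 1430.
Binary trees (left/right distinguished) on n nodes are counted by C_n; here n = 15. So Q = C_15 = 9694845.
Permutations of [n] avoiding any single length-3 pattern are counted by C_n; here n = 9. So R = C_9 = 4862.
P + Q − R = 1430 + 9694845 − 4862 = 9691413.

9691413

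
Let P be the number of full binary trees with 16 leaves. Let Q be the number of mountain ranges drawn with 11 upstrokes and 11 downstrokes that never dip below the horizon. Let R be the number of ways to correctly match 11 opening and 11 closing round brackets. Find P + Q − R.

9694845

A full binary tree with L leaves has L−1 internal nodes and is counted by C_{L−1}; L = 16 gives C_15. So P = C_15 = 9694845.
A Dyck path with 11 up-steps and 11 down-steps has semilength 11, so there are C_11 of them. So Q = C_11 = 58786.
Balanced strings of n pairs of brackets are counted by C_n; here n = 11. So R = C_11 = 58786.
P + Q − R = 9694845 + 58786 − 58786 = 9694845.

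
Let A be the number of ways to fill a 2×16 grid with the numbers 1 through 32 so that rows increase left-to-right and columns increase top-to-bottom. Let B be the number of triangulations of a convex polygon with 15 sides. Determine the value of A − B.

Standard Young tableaux of shape 2×n are counted by C_n; here n = 16. So A = C_16 = 35357670.
The number of triangulations of a 15-gon is the Catalan number C_13 (index = sides − 2). So B = C_13 = 742900.
A − B = 35357670 − 742900 = 34614770.

34614770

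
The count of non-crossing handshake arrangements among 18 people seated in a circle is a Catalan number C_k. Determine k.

9

With 18 = 2·9 people, non-crossing handshake pairings are non-crossing perfect matchings on a circle, counted by C_9.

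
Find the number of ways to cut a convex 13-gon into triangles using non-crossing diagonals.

A convex 13-gon is triangulated into 11 triangles, and the number of such triangulations is the Catalan number C_{13−2} = C_11.
C_11 = C_10 · 2(2·10+1)/(10+2) = 16796 · 42/12 = 58786.

58786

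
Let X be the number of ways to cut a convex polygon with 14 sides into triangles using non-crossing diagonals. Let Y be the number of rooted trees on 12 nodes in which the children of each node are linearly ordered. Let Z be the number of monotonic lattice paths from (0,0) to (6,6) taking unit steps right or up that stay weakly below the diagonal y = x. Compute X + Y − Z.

266666

A convex 14-gon is triangulated into 12 triangles, and the number of such triangulations is the Catalan number C_{14−2} = C_12. So X = C_12 = 208012.
A rooted plane tree on 12 nodes has 11 edges, and such trees are counted by C_11. So Y = C_11 = 58786.
Monotone paths in an n×n grid that stay weakly below the diagonal are counted by C_n; here n = 6. So Z = C_6 = 132.
X + Y − Z = 208012 + 58786 − 132 = 266666.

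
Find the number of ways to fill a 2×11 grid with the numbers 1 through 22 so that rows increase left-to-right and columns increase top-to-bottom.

Standard Young tableaux of shape 2×n are counted by C_n; here n = 11.
C_11 = 58786.

58786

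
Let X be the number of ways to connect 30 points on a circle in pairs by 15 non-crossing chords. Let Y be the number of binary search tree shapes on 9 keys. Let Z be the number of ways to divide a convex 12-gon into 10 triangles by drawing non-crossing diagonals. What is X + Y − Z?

Pairing 30 circle points by 15 non-crossing chords gives C_15 matchings. So X = C_15 = 9694845.
Rooted binary trees with 9 nodes (each child slot possibly empty) number C_9. So Y = C_9 = 4862.
A convex 12-gon is triangulated into 10 triangles, and the number of such triangulations is the Catalan number C_{12−2} = C_10. So Z = C_10 = 16796.
X + Y − Z = 9694845 + 4862 − 16796 = 9682911.

9682911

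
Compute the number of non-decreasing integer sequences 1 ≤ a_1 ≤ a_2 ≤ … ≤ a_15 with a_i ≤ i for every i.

9694845

Weakly increasing sequences with a_i ≤ i biject with Dyck paths of semilength 15, so there are C_15.
C_15 = C(30,15)/16 = 155117520/16 = 9694845.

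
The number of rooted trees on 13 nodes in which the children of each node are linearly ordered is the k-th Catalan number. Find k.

12

Rooted ordered (plane) trees on m nodes have m−1 edges and are counted by C_{m−1}; m = 13 gives C_12.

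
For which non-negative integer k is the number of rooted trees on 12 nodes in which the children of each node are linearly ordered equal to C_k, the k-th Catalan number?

11

A rooted plane tree on 12 nodes has 11 edges, and such trees are counted by C_11.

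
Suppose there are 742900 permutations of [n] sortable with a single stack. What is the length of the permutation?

Stack-sortable permutations of [n] are counted by C_n; 742900 = C_13.

13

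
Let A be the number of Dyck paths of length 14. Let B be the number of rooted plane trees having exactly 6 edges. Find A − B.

Dyck paths of semilength n (length 2n) are counted by C_n; here n = 7. So A = C_7 = 429.
A rooted plane tree with 6 edges has 7 nodes, and the count is C_6. So B = C_6 = 132.
A − B = 429 − 132 = 297.

297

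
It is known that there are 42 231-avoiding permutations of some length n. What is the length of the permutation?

5

Permutations of [n] avoiding a fixed length-3 pattern are counted by C_n. Since C_5 = 42, the index is 5.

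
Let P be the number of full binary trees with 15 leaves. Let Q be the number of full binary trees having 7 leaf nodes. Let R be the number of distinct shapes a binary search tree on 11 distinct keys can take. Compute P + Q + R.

2733358

A full binary tree with L leaves has L−1 internal nodes and is counted by C_{L−1}; L = 15 gives C_14. So P = C_14 = 2674440.
Full binary trees with 7 leaves have 7−1 = 6 internal nodes, so there are C_6 of them. So Q = C_6 = 132.
There are C_n binary search tree shapes on n keys; with n = 11 that is C_11. So R = C_11 = 58786.
P + Q + R = 2674440 + 132 + 58786 = 2733358.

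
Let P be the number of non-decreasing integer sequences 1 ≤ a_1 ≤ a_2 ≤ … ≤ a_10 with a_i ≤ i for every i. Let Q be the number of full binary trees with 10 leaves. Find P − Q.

11934

Weakly increasing sequences with a_i ≤ i biject with Dyck paths of semilength 10, so there are C_10. So P = C_10 = 16796.
Full binary trees with 10 leaves have 10−1 = 9 internal nodes, so there are C_9 of them. So Q = C_9 = 4862.
P − Q = 16796 − 4862 = 11934.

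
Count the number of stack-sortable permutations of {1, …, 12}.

208012

Stack-sortable permutations are exactly the 231-avoiding ones, counted by C_n; here n = 12.
C_12 = C(24,12)/13 = 2704156/13 = 208012.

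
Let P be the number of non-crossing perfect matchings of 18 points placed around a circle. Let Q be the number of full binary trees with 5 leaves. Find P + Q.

4876

Pairing 18 circle points by 9 non-crossing chords gives C_9 matchings. So P = C_9 = 4862.
A full binary tree with L leaves has L−1 internal nodes and is counted by C_{L−1}; L = 5 gives C_4. So Q = C_4 = 14.
P + Q = 4862 + 14 = 4876.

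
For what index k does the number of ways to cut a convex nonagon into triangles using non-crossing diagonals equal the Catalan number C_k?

A convex 9-gon is triangulated into 7 triangles, and the number of such triangulations is the Catalan number C_{9−2} = C_7.

7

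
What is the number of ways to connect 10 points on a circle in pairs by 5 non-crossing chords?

42

Non-crossing perfect matchings of 2n points on a circle are counted by C_n; with 10 points, n = 5.
C_5 = C(10,5)/6 = 252/6 = 42.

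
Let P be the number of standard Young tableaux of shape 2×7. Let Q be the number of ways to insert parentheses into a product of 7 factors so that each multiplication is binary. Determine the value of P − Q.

297

Standard Young tableaux of shape 2×n are counted by C_n; here n = 7. So P = C_7 = 429.
Ways to associate a product of 7 factors correspond to binary trees on 7 leaves, so the count is C_6. So Q = C_6 = 132.
P − Q = 429 − 132 = 297.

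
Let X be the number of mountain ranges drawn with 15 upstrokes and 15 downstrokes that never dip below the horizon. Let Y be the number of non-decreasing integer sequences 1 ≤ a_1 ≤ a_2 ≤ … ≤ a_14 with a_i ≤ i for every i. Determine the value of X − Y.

A Dyck path with 15 up-steps and 15 down-steps has semilength 15, so there are C_15 of them. So X = C_15 = 9694845.
Weakly increasing sequences with a_i ≤ i biject with Dyck paths of semilength 14, so there are C_14. So Y = C_14 = 2674440.
X − Y = 9694845 − 2674440 = 7020405.

7020405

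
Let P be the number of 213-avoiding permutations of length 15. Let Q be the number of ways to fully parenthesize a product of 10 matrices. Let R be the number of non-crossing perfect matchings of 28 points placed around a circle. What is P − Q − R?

7015543

Permutations of [n] avoiding any single length-3 pattern are counted by C_n; here n = 15. So P = C_15 = 9694845.
Bracketing 10 factors into binary products is counted by C_{10−1} = C_9. So Q = C_9 = 4862.
Non-crossing perfect matchings of 2n points on a circle are counted by C_n; with 28 points, n = 14. So R = C_14 = 2674440.
P − Q − R = 9694845 − 4862 − 2674440 = 7015543.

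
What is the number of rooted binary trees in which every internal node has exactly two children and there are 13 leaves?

A full binary tree with L leaves has L−1 internal nodes and is counted by C_{L−1}; L = 13 gives C_12.
C_12 = C(24,12)/13 = 2704156/13 = 208012.

208012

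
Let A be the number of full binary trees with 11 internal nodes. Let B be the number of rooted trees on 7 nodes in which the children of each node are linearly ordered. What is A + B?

58918

The number of full binary trees on 11 internal nodes is the Catalan number C_11. So A = C_11 = 58786.
A rooted plane tree on 7 nodes has 6 edges, and such trees are counted by C_6. So B = C_6 = 132.
A + B = 58786 + 132 = 58918.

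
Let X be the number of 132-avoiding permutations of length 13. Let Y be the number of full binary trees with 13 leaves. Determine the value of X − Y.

Permutations of [n] avoiding any single length-3 pattern are counted by C_n; here n = 13. So X = C_13 = 742900.
Full binary trees with 13 leaves have 13−1 = 12 internal nodes, so there are C_12 of them. So Y = C_12 = 208012.
X − Y = 742900 − 208012 = 534888.

534888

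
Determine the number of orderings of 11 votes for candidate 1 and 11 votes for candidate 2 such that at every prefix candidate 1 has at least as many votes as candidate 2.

Ballot sequences with n votes each where one side never trails are Dyck words, counted by C_n; here n = 11.
C_11 = 58786.

58786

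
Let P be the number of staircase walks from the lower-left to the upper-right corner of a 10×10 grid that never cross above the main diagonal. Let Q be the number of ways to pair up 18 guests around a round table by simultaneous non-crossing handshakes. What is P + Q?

Monotone paths in an n×n grid that stay weakly below the diagonal are counted by C_n; here n = 10. So P = C_10 = 16796.
Non-crossing handshake pairings of 2n people are counted by C_n; 18 people gives n = 9. So Q = C_9 = 4862.
P + Q = 16796 + 4862 = 21658.

21658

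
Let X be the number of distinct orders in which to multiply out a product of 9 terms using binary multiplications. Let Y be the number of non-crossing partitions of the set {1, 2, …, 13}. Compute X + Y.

744330

Bracketing 9 factors into binary products is counted by C_{9−1} = C_8. So X = C_8 = 1430.
The non-crossing partitions of [13] form a lattice of size C_13. So Y = C_13 = 742900.
X + Y = 1430 + 742900 = 744330.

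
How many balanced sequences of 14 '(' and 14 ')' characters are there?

2674440

A balanced arrangement of 14 bracket pairs is a Dyck word of semilength 14, so the count is C_14.
C_14 = C(28,14)/15 = 40116600/15 = 2674440.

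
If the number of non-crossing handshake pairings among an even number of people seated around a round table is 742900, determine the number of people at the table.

Non-crossing handshake pairings of 2n people are counted by C_n; 742900 = C_13.
So n = 13, and there are 2n = 26 people.

26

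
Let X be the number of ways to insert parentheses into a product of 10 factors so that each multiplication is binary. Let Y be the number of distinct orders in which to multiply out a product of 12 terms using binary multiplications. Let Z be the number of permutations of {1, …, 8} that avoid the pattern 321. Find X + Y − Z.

62218

Ways to associate a product of 10 factors correspond to binary trees on 10 leaves, so the count is C_9. So X = C_9 = 4862.
Parenthesizations of m factors correspond to full binary trees with m leaves, counted by C_{m−1}; m = 12 gives C_11. So Y = C_11 = 58786.
Permutations of [n] avoiding any single length-3 pattern are counted by C_n; here n = 8. So Z = C_8 = 1430.
X + Y − Z = 4862 + 58786 − 1430 = 62218.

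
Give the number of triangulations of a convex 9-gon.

A convex 9-gon is triangulated into 7 triangles, and the number of such triangulations is the Catalan number C_{9−2} = C_7.
C_7 = C(14,7)/8 = 3432/8 = 429.

429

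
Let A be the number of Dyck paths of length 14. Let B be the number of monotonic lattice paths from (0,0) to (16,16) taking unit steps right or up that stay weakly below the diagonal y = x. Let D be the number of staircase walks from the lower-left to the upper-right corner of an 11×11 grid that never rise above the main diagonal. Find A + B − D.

35299313

A Dyck path with 7 up-steps and 7 down-steps has semilength 7, so there are C_7 of them. So A = C_7 = 429.
Sub-diagonal monotone paths from (0,0) to (16,16) biject with Dyck paths of semilength 16, giving C_16. So B = C_16 = 35357670.
Monotone paths in an n×n grid that stay weakly below the diagonal are counted by C_n; here n = 11. So D = C_11 = 58786.
A + B − D = 429 + 35357670 − 58786 = 35299313.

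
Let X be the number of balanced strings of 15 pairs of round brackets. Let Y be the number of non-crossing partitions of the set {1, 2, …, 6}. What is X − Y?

9694713

With 15 pairs the number of balanced bracket strings is the Catalan number C_15. So X = C_15 = 9694845.
The non-crossing partitions of [6] form a lattice of size C_6. So Y = C_6 = 132.
X − Y = 9694845 − 132 = 9694713.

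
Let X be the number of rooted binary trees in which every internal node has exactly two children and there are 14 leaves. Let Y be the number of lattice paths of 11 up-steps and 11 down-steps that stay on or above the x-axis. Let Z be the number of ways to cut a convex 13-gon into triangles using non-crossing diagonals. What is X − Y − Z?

625328

Full binary trees with 14 leaves have 14−1 = 13 internal nodes, so there are C_13 of them. So X = C_13 = 742900.
A Dyck path with 11 up-steps and 11 down-steps has semilength 11, so there are C_11 of them. So Y = C_11 = 58786.
A convex 13-gon is triangulated into 11 triangles, and the number of such triangulations is the Catalan number C_{13−2} = C_11. So Z = C_11 = 58786.
X − Y − Z = 742900 − 58786 − 58786 = 625328.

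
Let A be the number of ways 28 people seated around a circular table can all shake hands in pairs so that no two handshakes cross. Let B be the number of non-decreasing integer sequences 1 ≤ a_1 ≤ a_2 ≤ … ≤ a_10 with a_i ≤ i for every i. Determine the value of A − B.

With 28 = 2·14 people, non-crossing handshake pairings are non-crossing perfect matchings on a circle, counted by C_14. So A = C_14 = 2674440.
Weakly increasing sequences with a_i ≤ i biject with Dyck paths of semilength 10, so there are C_10. So B = C_10 = 16796.
A − B = 2674440 − 16796 = 2657644.

2657644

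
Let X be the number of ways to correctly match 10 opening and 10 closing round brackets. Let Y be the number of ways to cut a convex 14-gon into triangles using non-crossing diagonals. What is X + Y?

224808

With 10 pairs the number of balanced bracket strings is the Catalan number C_10. So X = C_10 = 16796.
A convex 14-gon is triangulated into 12 triangles, and the number of such triangulations is the Catalan number C_{14−2} = C_12. So Y = C_12 = 208012.
X + Y = 16796 + 208012 = 224808.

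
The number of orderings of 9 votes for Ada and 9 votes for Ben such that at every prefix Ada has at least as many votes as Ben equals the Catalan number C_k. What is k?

Ballot sequences with n votes each where one side never trails are Dyck words, counted by C_n; here n = 9.

9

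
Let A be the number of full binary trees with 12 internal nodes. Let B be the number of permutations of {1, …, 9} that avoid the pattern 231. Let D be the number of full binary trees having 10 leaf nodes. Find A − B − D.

198288

The number of full binary trees on 12 internal nodes is the Catalan number C_12. So A = C_12 = 208012.
Permutations of [n] avoiding any single length-3 pattern are counted by C_n; here n = 9. So B = C_9 = 4862.
A full binary tree with L leaves has L−1 internal nodes and is counted by C_{L−1}; L = 10 gives C_9. So D = C_9 = 4862.
A − B − D = 208012 − 4862 − 4862 = 198288.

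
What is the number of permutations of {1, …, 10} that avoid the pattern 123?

Permutations of [n] avoiding any single length-3 pattern are counted by C_n; here n = 10.
C_10 = C(20,10)/11 = 184756/11 = 16796.

16796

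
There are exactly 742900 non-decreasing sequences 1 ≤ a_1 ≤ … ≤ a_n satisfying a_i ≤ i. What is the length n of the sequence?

13

Such sub-staircase sequences of length n are counted by C_n; 742900 = C_13.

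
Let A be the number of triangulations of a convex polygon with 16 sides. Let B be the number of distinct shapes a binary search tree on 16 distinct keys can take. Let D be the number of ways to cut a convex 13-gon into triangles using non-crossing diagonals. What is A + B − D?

37973324

The number of triangulations of a 16-gon is the Catalan number C_14 (index = sides − 2). So A = C_14 = 2674440.
Rooted binary trees with 16 nodes (each child slot possibly empty) number C_16. So B = C_16 = 35357670.
Triangulations of a convex m-gon are counted by C_{m−2}; with m = 13 this is C_11. So D = C_11 = 58786.
A + B − D = 2674440 + 35357670 − 58786 = 37973324.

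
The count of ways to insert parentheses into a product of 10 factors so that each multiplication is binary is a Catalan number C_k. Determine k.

9

Parenthesizations of m factors correspond to full binary trees with m leaves, counted by C_{m−1}; m = 10 gives C_9.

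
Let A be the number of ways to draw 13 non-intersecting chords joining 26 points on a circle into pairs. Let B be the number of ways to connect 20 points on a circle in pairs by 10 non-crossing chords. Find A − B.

Non-crossing perfect matchings of 2n points on a circle are counted by C_n; with 26 points, n = 13. So A = C_13 = 742900.
Non-crossing perfect matchings of 2n points on a circle are counted by C_n; with 20 points, n = 10. So B = C_10 = 16796.
A − B = 742900 − 16796 = 726104.

726104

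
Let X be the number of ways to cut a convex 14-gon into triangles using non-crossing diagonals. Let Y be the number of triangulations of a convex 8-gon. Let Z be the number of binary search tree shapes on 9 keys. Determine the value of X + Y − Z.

A convex 14-gon is triangulated into 12 triangles, and the number of such triangulations is the Catalan number C_{14−2} = C_12. So X = C_12 = 208012.
Triangulations of a convex m-gon are counted by C_{m−2}; with m = 8 this is C_6. So Y = C_6 = 132.
Binary trees (left/right distinguished) on n nodes are counted by C_n; here n = 9. So Z = C_9 = 4862.
X + Y − Z = 208012 + 132 − 4862 = 203282.

203282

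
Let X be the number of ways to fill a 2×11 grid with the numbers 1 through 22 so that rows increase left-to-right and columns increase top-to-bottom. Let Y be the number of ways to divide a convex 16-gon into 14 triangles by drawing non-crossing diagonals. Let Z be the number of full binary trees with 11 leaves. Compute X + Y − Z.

2716430

Standard Young tableaux of shape 2×n are counted by C_n; here n = 11. So X = C_11 = 58786.
A convex 16-gon is triangulated into 14 triangles, and the number of such triangulations is the Catalan number C_{16−2} = C_14. So Y = C_14 = 2674440.
A full binary tree with L leaves has L−1 internal nodes and is counted by C_{L−1}; L = 11 gives C_10. So Z = C_10 = 16796.
X + Y − Z = 58786 + 2674440 − 16796 = 2716430.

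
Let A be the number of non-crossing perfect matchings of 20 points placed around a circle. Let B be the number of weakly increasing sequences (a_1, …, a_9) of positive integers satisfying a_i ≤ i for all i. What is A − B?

Pairing 20 circle points by 10 non-crossing chords gives C_10 matchings. So A = C_10 = 16796.
Weakly increasing sequences with a_i ≤ i biject with Dyck paths of semilength 9, so there are C_9. So B = C_9 = 4862.
A − B = 16796 − 4862 = 11934.

11934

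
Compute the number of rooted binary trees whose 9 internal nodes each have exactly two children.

4862

The number of full binary trees on 9 internal nodes is the Catalan number C_9.
C_9 = 4862.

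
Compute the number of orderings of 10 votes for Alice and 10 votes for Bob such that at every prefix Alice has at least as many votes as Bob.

16796

Ballot sequences with n votes each where one side never trails are Dyck words, counted by C_n; here n = 10.
C_10 = C(20,10)/11 = 184756/11 = 16796.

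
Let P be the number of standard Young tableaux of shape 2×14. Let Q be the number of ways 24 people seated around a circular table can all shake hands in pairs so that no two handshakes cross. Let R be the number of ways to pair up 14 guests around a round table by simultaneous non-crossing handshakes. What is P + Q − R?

Standard Young tableaux of shape 2×n are counted by C_n; here n = 14. So P = C_14 = 2674440.
With 24 = 2·12 people, non-crossing handshake pairings are non-crossing perfect matchings on a circle, counted by C_12. So Q = C_12 = 208012.
Non-crossing handshake pairings of 2n people are counted by C_n; 14 people gives n = 7. So R = C_7 = 429.
P + Q − R = 2674440 + 208012 − 429 = 2882023.

2882023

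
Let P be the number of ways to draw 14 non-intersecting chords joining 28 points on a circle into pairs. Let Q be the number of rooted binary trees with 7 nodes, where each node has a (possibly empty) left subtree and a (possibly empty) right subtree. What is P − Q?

Pairing 28 circle points by 14 non-crossing chords gives C_14 matchings. So P = C_14 = 2674440.
There are C_n binary search tree shapes on n keys; with n = 7 that is C_7. So Q = C_7 = 429.
P − Q = 2674440 − 429 = 2674011.

2674011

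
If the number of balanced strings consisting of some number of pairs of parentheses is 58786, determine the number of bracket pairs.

11

Balanced strings of n bracket-pairs are counted by C_n. The Catalan number equal to 58786 is C_11.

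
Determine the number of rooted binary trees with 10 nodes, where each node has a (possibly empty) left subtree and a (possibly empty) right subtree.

Rooted binary trees with 10 nodes (each child slot possibly empty) number C_10.
C_10 = C(20,10)/11 = 184756/11 = 16796.

16796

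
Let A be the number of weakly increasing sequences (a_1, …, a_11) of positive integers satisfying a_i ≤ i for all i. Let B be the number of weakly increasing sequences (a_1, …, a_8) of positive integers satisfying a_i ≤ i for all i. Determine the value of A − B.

Weakly increasing sequences with a_i ≤ i biject with Dyck paths of semilength 11, so there are C_11. So A = C_11 = 58786.
Weakly increasing sequences with a_i ≤ i biject with Dyck paths of semilength 8, so there are C_8. So B = C_8 = 1430.
A − B = 58786 − 1430 = 57356.

57356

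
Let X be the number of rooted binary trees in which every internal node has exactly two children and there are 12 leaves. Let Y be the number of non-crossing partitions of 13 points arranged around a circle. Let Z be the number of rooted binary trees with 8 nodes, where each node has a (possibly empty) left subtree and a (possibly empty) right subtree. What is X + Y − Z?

800256

Full binary trees with 12 leaves have 12−1 = 11 internal nodes, so there are C_11 of them. So X = C_11 = 58786.
Non-crossing partitions of an n-element set are counted by C_n; here n = 13. So Y = C_13 = 742900.
Rooted binary trees with 8 nodes (each child slot possibly empty) number C_8. So Z = C_8 = 1430.
X + Y − Z = 58786 + 742900 − 1430 = 800256.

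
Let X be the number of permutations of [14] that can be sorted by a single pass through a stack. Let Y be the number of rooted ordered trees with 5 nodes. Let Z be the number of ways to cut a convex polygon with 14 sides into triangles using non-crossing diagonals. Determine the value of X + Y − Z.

By Knuth's characterisation, the stack-sortable permutations of length 14 are the 231-avoiders, numbering C_14. So X = C_14 = 2674440.
Rooted ordered (plane) trees on m nodes have m−1 edges and are counted by C_{m−1}; m = 5 gives C_4. So Y = C_4 = 14.
The number of triangulations of a 14-gon is the Catalan number C_12 (index = sides − 2). So Z = C_12 = 208012.
X + Y − Z = 2674440 + 14 − 208012 = 2466442.

2466442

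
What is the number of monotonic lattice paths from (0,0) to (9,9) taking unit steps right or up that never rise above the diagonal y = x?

Monotone paths in an n×n grid that stay weakly below the diagonal are counted by C_n; here n = 9.
C_9 = C(18,9)/10 = 48620/10 = 4862.

4862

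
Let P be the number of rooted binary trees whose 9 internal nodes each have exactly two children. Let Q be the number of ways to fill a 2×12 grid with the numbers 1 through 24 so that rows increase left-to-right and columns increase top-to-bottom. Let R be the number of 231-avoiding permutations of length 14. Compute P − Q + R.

2471290

Full binary trees with n internal nodes are counted by C_n; here n = 9. So P = C_9 = 4862.
By the hook-length formula (or a Dyck-path bijection), SYT of shape 2×12 number C_12. So Q = C_12 = 208012.
Permutations of [n] avoiding any single length-3 pattern are counted by C_n; here n = 14. So R = C_14 = 2674440.
P − Q + R = 4862 − 208012 + 2674440 = 2471290.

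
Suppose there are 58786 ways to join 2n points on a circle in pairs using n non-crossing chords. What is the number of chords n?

Non-crossing pairings of 2n points on a circle are counted by C_n. The Catalan number equal to 58786 is C_11.

11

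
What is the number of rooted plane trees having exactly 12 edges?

Rooted ordered trees with n edges are counted by C_n; here n = 12.
C_12 = C(24,12)/13 = 2704156/13 = 208012.

208012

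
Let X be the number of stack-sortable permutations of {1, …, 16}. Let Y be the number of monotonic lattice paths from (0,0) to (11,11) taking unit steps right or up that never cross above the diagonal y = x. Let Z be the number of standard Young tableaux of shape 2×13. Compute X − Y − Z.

Stack-sortable permutations are exactly the 231-avoiding ones, counted by C_n; here n = 16. So X = C_16 = 35357670.
Monotone paths in an n×n grid that stay weakly below the diagonal are counted by C_n; here n = 11. So Y = C_11 = 58786.
By the hook-length formula (or a Dyck-path bijection), SYT of shape 2×13 number C_13. So Z = C_13 = 742900.
X − Y − Z = 35357670 − 58786 − 742900 = 34555984.

34555984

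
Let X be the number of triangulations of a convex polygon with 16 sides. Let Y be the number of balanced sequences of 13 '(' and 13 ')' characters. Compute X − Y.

A convex 16-gon is triangulated into 14 triangles, and the number of such triangulations is the Catalan number C_{16−2} = C_14. So X = C_14 = 2674440.
Balanced strings of n pairs of brackets are counted by C_n; here n = 13. So Y = C_13 = 742900.
X − Y = 2674440 − 742900 = 1931540.

1931540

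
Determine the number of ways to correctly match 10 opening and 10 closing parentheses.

With 10 pairs the number of balanced bracket strings is the Catalan number C_10.
C_10 = C(20,10)/11 = 184756/11 = 16796.

16796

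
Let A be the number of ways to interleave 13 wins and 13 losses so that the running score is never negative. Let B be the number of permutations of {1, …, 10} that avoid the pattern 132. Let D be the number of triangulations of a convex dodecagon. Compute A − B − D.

Ballot sequences with n votes each where one side never trails are Dyck words, counted by C_n; here n = 13. So A = C_13 = 742900.
Permutations of [n] avoiding any single length-3 pattern are counted by C_n; here n = 10. So B = C_10 = 16796.
Triangulations of a convex m-gon are counted by C_{m−2}; with m = 12 this is C_10. So D = C_10 = 16796.
A − B − D = 742900 − 16796 − 16796 = 709308.

709308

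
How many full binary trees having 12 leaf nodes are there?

A full binary tree with L leaves has L−1 internal nodes and is counted by C_{L−1}; L = 12 gives C_11.
C_11 = C(22,11)/12 = 705432/12 = 58786.

58786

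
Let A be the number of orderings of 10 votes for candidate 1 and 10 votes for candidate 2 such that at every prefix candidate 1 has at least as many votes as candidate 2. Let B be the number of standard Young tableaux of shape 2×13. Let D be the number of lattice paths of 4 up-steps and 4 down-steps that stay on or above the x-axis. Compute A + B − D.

Ballot sequences with n votes each where one side never trails are Dyck words, counted by C_n; here n = 10. So A = C_10 = 16796.
Standard Young tableaux of shape 2×n are counted by C_n; here n = 13. So B = C_13 = 742900.
Paths of 4 up- and 4 down-steps that never dip below the axis are Dyck paths; their count is C_4. So D = C_4 = 14.
A + B − D = 16796 + 742900 − 14 = 759682.

759682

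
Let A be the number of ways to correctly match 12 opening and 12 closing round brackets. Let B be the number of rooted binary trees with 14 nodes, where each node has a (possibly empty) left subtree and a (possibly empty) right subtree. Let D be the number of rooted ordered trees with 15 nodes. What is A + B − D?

Balanced strings of n pairs of brackets are counted by C_n; here n = 12. So A = C_12 = 208012.
Rooted binary trees with 14 nodes (each child slot possibly empty) number C_14. So B = C_14 = 2674440.
A rooted plane tree on 15 nodes has 14 edges, and such trees are counted by C_14. So D = C_14 = 2674440.
A + B − D = 208012 + 2674440 − 2674440 = 208012.

208012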